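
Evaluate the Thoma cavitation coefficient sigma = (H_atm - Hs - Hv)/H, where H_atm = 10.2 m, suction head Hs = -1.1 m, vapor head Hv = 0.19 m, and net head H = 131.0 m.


sigma = (10.2 - (-1.1) - 0.19) / 131.0 = 0.0848


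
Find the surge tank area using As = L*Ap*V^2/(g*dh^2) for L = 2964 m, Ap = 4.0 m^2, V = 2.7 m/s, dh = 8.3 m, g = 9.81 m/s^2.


As = 2964 * 4.0 * 2.7^2 / (9.81 * 8.3^2) = 127.8912 m^2


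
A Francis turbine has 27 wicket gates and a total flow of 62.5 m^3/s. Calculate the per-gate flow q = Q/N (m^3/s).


q = 62.5 / 27 = 2.3148 m^3/s


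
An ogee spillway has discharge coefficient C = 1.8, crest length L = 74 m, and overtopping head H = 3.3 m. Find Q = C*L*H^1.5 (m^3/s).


Q = 1.8 * 74 * 3.3^1.5 = 798.5004 m^3/s


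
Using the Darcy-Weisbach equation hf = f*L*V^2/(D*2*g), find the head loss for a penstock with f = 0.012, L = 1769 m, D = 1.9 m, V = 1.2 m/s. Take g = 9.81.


hf = 0.012 * 1769 * 1.2^2 / (1.9 * 2 * 9.81) = 0.8200 m


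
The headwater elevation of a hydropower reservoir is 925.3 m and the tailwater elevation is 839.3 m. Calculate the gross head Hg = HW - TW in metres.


Hg = 925.3 - 839.3 = 86.0000 m


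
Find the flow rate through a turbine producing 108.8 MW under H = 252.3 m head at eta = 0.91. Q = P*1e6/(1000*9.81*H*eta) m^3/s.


Q = 108.8 * 1e6 / (1000 * 9.81 * 252.3 * 0.91) = 48.3060 m^3/s


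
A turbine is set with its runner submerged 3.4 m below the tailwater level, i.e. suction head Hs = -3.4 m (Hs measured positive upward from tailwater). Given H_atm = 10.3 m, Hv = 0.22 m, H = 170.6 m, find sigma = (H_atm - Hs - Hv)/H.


sigma = (10.3 - (-3.4) - 0.22) / 170.6 = 0.0790


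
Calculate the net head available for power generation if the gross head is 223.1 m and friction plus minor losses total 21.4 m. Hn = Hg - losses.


Hn = 223.1 - 21.4 = 201.7000 m


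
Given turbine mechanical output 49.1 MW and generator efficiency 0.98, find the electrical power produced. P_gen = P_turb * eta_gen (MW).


P_gen = 49.1 * 0.98 = 48.1180 MW


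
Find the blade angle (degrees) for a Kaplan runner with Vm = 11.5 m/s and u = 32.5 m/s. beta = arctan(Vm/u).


beta = arctan(11.5 / 32.5) = 19.4861 degrees


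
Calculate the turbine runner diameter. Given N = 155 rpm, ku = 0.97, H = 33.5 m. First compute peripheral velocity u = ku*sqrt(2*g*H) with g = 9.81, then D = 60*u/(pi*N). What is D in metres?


u = 0.97 * sqrt(2*9.81*33.5) = 24.8682 m/s
D = 60 * 24.8682 / (pi * 155) = 3.0642 m


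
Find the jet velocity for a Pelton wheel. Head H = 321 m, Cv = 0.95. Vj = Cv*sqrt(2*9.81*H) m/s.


Vj = 0.95 * sqrt(2*9.81*321) = 75.3921 m/s


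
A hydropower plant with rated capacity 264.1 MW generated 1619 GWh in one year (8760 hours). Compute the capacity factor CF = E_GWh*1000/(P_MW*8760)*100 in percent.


CF = 1619 * 1000 / (264.1 * 8760) * 100 = 69.9801 %


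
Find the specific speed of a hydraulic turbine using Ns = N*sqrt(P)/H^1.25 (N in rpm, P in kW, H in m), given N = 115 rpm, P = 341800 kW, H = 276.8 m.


Ns = 115 * 341800^0.5 / 276.8^1.25 = 59.5492


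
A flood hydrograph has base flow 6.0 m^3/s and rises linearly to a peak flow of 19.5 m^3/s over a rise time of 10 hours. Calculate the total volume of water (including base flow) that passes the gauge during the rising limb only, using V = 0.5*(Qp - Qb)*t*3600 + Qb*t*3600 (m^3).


V = 0.5*(19.5 - 6.0)*10*3600 + 6.0*10*3600 = 459000.0000 m^3


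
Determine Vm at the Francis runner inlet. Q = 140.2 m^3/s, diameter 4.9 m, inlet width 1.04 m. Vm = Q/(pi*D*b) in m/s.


Vm = 140.2 / (pi * 4.9 * 1.04) = 8.7573 m/s


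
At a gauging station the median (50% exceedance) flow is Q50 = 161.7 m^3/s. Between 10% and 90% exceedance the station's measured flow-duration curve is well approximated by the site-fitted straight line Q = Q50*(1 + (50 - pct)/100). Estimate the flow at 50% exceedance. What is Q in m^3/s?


Q = 161.7 * (1 + (50 - 50)/100) = 161.7000 m^3/s


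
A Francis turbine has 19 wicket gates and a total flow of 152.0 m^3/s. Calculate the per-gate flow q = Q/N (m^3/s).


q = 152.0 / 19 = 8.0000 m^3/s


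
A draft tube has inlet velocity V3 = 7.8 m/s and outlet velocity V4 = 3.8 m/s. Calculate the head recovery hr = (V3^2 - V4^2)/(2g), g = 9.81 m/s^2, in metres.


hr = (7.8^2 - 3.8^2) / (2*9.81) = 2.3649 m


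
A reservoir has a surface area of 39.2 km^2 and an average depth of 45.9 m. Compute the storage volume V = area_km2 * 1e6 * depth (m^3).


V = 39.2 * 1e6 * 45.9 = 1.7993e+09 m^3


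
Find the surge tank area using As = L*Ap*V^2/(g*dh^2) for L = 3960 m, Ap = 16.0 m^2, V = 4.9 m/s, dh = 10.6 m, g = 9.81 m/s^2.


As = 3960 * 16.0 * 4.9^2 / (9.81 * 10.6^2) = 1380.1510 m^2


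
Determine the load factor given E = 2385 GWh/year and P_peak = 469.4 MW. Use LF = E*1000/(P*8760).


LF = 2385 * 1000 / (469.4 * 8760) = 0.5800


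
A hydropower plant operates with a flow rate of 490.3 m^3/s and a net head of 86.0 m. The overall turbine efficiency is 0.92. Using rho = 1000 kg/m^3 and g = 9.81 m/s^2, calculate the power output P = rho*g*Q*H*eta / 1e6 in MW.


P = 1000 * 9.81 * 490.3 * 86.0 * 0.92 / 1e6 = 380.5548 MW


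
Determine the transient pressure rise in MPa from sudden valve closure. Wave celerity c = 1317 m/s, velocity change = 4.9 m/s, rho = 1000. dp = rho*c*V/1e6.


dp = 1000 * 1317 * 4.9 / 1e6 = 6.4533 MPa


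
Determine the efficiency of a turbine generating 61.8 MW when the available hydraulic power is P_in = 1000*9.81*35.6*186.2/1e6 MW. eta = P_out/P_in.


P_in = 1000 * 9.81 * 35.6 * 186.2 / 1e6 = 65.0277 MW
eta = 61.8 / 65.0277 = 0.9504


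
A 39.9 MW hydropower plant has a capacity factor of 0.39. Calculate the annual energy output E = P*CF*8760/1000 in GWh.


E = 39.9 * 0.39 * 8760 / 1000 = 136.3144 GWh


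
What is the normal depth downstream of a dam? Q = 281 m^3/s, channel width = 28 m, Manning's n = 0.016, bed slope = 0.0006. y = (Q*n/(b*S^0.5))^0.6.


y = (281 * 0.016 / (28 * 0.0006^0.5))^0.6 = 3.0900 m


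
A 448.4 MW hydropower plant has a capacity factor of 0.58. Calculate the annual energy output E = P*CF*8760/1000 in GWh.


E = 448.4 * 0.58 * 8760 / 1000 = 2278.2307 GWh


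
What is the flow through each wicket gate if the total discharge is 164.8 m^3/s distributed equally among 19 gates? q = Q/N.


q = 164.8 / 19 = 8.6737 m^3/s


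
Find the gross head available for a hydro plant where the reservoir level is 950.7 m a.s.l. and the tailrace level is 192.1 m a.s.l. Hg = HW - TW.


Hg = 950.7 - 192.1 = 758.6000 m


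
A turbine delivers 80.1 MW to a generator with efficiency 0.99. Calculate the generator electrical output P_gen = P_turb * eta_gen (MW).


P_gen = 80.1 * 0.99 = 79.2990 MW


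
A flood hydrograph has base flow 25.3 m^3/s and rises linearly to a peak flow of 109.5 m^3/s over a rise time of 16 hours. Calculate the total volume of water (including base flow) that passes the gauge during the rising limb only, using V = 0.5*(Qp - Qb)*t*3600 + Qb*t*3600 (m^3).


V = 0.5*(109.5 - 25.3)*16*3600 + 25.3*16*3600 = 3.8822e+06 m^3


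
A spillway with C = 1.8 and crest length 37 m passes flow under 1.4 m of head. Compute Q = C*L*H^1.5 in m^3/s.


Q = 1.8 * 37 * 1.4^1.5 = 110.3231 m^3/s


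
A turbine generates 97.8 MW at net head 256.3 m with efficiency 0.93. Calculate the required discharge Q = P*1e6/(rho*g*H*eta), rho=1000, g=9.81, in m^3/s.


Q = 97.8 * 1e6 / (1000 * 9.81 * 256.3 * 0.93) = 41.8252 m^3/s


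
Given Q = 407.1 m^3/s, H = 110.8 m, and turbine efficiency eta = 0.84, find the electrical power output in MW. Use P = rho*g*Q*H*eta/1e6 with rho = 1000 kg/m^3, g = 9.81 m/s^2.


P = 1000 * 9.81 * 407.1 * 110.8 * 0.84 / 1e6 = 371.6971 MW


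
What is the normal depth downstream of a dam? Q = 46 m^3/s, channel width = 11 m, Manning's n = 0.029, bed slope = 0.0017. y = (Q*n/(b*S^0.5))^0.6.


y = (46 * 0.029 / (11 * 0.0017^0.5))^0.6 = 1.9104 m


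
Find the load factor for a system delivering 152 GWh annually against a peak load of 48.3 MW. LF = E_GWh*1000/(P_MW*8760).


LF = 152 * 1000 / (48.3 * 8760) = 0.3592


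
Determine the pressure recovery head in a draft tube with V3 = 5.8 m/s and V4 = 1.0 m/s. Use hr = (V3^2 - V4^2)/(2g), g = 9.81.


hr = (5.8^2 - 1.0^2) / (2*9.81) = 1.6636 m


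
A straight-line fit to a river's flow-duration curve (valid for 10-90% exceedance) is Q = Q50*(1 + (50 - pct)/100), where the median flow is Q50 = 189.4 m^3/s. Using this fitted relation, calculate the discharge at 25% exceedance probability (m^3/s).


Q = 189.4 * (1 + (50 - 25)/100) = 236.7500 m^3/s


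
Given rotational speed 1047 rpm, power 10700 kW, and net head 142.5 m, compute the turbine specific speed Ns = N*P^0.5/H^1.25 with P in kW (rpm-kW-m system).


Ns = 1047 * 10700^0.5 / 142.5^1.25 = 219.9733


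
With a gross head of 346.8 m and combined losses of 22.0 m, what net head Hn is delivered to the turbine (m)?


Hn = 346.8 - 22.0 = 324.8000 m


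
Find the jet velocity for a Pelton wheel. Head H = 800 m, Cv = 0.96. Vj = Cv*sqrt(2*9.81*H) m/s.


Vj = 0.96 * sqrt(2*9.81*800) = 120.2723 m/s


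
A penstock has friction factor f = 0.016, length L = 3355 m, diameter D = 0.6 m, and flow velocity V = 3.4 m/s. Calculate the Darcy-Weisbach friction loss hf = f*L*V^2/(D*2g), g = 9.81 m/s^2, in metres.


hf = 0.016 * 3355 * 3.4^2 / (0.6 * 2 * 9.81) = 52.7133 m


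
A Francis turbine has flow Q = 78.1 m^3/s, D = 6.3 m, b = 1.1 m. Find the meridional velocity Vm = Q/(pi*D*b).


Vm = 78.1 / (pi * 6.3 * 1.1) = 3.5873 m/s


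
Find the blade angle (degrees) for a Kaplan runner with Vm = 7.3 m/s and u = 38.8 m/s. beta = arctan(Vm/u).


beta = arctan(7.3 / 38.8) = 10.6553 degrees


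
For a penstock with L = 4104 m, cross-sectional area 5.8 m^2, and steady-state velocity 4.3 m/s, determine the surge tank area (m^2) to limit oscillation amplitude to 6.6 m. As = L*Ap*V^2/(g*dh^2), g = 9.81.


As = 4104 * 5.8 * 4.3^2 / (9.81 * 6.6^2) = 1029.9482 m^2


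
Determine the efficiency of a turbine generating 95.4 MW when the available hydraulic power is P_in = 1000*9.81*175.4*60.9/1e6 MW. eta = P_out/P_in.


P_in = 1000 * 9.81 * 175.4 * 60.9 / 1e6 = 104.7890 MW
eta = 95.4 / 104.7890 = 0.9104


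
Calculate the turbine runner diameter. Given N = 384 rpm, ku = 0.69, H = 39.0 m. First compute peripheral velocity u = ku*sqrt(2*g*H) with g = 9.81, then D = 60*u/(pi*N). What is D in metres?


u = 0.69 * sqrt(2*9.81*39.0) = 19.0867 m/s
D = 60 * 19.0867 / (pi * 384) = 0.9493 m


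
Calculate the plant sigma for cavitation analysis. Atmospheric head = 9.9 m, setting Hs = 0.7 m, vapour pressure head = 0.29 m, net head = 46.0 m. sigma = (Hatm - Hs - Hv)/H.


sigma = (9.9 - 0.7 - 0.29) / 46.0 = 0.1937


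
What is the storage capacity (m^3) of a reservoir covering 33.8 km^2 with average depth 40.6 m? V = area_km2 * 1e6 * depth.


V = 33.8 * 1e6 * 40.6 = 1.3723e+09 m^3


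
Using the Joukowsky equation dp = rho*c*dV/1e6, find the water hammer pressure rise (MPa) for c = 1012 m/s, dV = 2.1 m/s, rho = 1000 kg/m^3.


dp = 1000 * 1012 * 2.1 / 1e6 = 2.1252 MPa


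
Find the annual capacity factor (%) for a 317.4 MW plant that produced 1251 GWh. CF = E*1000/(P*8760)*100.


CF = 1251 * 1000 / (317.4 * 8760) * 100 = 44.9931 %


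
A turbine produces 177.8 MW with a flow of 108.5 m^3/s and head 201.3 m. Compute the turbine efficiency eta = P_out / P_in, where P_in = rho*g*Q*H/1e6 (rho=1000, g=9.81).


P_in = 1000 * 9.81 * 108.5 * 201.3 / 1e6 = 214.2607 MW
eta = 177.8 / 214.2607 = 0.8298


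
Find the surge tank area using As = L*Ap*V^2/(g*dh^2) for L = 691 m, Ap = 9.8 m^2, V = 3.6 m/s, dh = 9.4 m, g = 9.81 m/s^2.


As = 691 * 9.8 * 3.6^2 / (9.81 * 9.4^2) = 101.2475 m^2


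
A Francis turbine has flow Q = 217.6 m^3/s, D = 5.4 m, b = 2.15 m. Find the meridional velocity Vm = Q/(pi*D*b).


Vm = 217.6 / (pi * 5.4 * 2.15) = 5.9659 m/s


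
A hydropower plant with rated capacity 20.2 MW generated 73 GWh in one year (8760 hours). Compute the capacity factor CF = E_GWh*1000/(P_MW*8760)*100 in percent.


CF = 73 * 1000 / (20.2 * 8760) * 100 = 41.2541 %


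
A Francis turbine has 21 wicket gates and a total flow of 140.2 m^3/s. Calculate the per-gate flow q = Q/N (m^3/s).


q = 140.2 / 21 = 6.6762 m^3/s


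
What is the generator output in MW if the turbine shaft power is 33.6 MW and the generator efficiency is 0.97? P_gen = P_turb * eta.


P_gen = 33.6 * 0.97 = 32.5920 MW


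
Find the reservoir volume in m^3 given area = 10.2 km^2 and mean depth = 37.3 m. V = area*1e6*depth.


V = 10.2 * 1e6 * 37.3 = 3.8046e+08 m^3


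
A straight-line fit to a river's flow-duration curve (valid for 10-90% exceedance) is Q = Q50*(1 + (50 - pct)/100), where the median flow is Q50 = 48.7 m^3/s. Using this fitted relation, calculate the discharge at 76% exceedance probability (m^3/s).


Q = 48.7 * (1 + (50 - 76)/100) = 36.0380 m^3/s


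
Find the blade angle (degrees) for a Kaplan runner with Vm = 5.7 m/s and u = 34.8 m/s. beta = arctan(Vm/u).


beta = arctan(5.7 / 34.8) = 9.3021 degrees


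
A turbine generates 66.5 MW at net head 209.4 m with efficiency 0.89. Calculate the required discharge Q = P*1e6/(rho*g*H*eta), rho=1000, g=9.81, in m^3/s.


Q = 66.5 * 1e6 / (1000 * 9.81 * 209.4 * 0.89) = 36.3736 m^3/s


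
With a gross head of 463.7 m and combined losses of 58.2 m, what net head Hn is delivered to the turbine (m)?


Hn = 463.7 - 58.2 = 405.5000 m


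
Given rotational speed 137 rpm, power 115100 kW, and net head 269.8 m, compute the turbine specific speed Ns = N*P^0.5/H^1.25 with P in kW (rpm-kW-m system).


Ns = 137 * 115100^0.5 / 269.8^1.25 = 42.5065


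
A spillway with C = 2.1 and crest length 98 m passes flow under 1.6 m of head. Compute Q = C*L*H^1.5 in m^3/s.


Q = 2.1 * 98 * 1.6^1.5 = 416.5099 m^3/s


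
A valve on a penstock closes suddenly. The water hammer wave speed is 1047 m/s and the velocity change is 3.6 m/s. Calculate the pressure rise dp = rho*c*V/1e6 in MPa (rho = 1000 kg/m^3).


dp = 1000 * 1047 * 3.6 / 1e6 = 3.7692 MPa


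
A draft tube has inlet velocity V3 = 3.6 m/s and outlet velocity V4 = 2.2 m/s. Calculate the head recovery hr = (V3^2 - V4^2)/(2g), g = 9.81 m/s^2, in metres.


hr = (3.6^2 - 2.2^2) / (2*9.81) = 0.4139 m


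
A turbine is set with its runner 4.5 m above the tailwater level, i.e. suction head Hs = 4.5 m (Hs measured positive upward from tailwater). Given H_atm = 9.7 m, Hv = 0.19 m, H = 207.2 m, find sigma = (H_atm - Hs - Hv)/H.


sigma = (9.7 - 4.5 - 0.19) / 207.2 = 0.0242


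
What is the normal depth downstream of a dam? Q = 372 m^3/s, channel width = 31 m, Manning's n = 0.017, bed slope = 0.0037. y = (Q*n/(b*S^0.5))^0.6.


y = (372 * 0.017 / (31 * 0.0037^0.5))^0.6 = 2.0669 m


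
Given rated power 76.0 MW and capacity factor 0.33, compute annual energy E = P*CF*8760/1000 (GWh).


E = 76.0 * 0.33 * 8760 / 1000 = 219.7008 GWh


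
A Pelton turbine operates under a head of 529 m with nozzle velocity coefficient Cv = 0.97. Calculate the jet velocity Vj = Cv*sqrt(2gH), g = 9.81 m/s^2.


Vj = 0.97 * sqrt(2*9.81*529) = 98.8210 m/s


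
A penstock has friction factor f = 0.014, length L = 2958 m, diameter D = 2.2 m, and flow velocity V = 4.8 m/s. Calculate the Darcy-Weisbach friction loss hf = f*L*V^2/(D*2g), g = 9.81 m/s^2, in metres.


hf = 0.014 * 2958 * 4.8^2 / (2.2 * 2 * 9.81) = 22.1048 m


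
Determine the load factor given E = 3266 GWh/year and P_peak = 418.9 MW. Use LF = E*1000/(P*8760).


LF = 3266 * 1000 / (418.9 * 8760) = 0.8900


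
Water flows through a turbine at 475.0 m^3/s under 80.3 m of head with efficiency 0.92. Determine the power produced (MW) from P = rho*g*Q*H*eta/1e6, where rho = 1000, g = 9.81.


P = 1000 * 9.81 * 475.0 * 80.3 * 0.92 / 1e6 = 344.2437 MW


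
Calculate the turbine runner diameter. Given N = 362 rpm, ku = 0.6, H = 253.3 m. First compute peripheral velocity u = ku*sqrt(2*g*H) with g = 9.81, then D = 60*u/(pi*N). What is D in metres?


u = 0.6 * sqrt(2*9.81*253.3) = 42.2979 m/s
D = 60 * 42.2979 / (pi * 362) = 2.2316 m


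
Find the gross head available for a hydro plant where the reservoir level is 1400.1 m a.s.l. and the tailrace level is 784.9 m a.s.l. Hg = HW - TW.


Hg = 1400.1 - 784.9 = 615.2000 m


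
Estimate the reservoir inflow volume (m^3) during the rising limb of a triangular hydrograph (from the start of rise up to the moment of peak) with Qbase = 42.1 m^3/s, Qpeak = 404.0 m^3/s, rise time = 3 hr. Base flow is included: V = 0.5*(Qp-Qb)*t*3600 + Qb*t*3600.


V = 0.5*(404.0 - 42.1)*3*3600 + 42.1*3*3600 = 2.4089e+06 m^3


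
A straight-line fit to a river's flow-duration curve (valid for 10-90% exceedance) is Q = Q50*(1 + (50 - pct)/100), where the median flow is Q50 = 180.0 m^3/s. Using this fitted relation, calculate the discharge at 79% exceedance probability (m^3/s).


Q = 180.0 * (1 + (50 - 79)/100) = 127.8000 m^3/s


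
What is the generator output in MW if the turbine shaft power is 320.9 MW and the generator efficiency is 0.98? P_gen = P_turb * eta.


P_gen = 320.9 * 0.98 = 314.4820 MW


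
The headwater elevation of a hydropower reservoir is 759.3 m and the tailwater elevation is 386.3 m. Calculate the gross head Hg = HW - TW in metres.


Hg = 759.3 - 386.3 = 373.0000 m


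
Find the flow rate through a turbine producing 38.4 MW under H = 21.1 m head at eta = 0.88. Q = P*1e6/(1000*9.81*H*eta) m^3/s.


Q = 38.4 * 1e6 / (1000 * 9.81 * 21.1 * 0.88) = 210.8129 m^3/s


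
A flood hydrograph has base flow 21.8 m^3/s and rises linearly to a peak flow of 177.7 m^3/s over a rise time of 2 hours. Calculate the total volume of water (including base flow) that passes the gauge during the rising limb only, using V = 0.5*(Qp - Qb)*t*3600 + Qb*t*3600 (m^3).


V = 0.5*(177.7 - 21.8)*2*3600 + 21.8*2*3600 = 718200.0000 m^3


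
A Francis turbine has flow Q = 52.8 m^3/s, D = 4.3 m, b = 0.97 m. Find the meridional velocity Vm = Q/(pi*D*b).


Vm = 52.8 / (pi * 4.3 * 0.97) = 4.0294 m/s


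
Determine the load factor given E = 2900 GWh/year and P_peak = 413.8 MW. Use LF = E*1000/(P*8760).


LF = 2900 * 1000 / (413.8 * 8760) = 0.8000


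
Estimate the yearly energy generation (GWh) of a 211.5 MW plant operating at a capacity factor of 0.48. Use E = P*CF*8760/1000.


E = 211.5 * 0.48 * 8760 / 1000 = 889.3152 GWh


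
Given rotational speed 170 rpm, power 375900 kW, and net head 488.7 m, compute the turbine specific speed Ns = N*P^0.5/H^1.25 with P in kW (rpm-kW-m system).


Ns = 170 * 375900^0.5 / 488.7^1.25 = 45.3610


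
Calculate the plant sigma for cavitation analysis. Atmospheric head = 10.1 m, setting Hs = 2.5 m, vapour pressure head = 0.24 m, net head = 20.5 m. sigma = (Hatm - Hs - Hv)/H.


sigma = (10.1 - 2.5 - 0.24) / 20.5 = 0.3590


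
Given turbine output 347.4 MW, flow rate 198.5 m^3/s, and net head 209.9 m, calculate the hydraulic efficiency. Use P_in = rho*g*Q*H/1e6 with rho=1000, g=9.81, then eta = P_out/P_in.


P_in = 1000 * 9.81 * 198.5 * 209.9 / 1e6 = 408.7351 MW
eta = 347.4 / 408.7351 = 0.8499


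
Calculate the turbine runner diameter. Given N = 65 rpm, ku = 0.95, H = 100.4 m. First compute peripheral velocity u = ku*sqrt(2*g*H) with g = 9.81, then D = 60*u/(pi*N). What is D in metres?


u = 0.95 * sqrt(2*9.81*100.4) = 42.1638 m/s
D = 60 * 42.1638 / (pi * 65) = 12.3888 m


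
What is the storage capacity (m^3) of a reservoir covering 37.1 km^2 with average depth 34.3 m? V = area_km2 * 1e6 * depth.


V = 37.1 * 1e6 * 34.3 = 1.2725e+09 m^3


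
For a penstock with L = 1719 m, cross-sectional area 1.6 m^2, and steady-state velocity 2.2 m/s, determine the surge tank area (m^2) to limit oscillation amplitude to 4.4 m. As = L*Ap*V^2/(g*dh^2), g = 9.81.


As = 1719 * 1.6 * 2.2^2 / (9.81 * 4.4^2) = 70.0917 m^2


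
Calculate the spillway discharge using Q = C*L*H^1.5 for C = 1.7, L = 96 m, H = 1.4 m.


Q = 1.7 * 96 * 1.4^1.5 = 270.3412 m^3/s


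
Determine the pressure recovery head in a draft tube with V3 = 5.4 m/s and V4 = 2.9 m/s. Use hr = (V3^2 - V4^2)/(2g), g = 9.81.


hr = (5.4^2 - 2.9^2) / (2*9.81) = 1.0576 m


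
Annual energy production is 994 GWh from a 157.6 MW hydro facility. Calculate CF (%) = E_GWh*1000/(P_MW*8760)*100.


CF = 994 * 1000 / (157.6 * 8760) * 100 = 71.9989 %


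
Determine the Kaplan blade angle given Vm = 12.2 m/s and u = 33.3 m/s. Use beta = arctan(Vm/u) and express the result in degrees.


beta = arctan(12.2 / 33.3) = 20.1211 degrees


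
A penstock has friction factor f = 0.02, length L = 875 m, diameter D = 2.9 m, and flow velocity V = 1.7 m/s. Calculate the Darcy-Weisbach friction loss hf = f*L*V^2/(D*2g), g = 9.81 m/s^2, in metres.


hf = 0.02 * 875 * 1.7^2 / (2.9 * 2 * 9.81) = 0.8889 m


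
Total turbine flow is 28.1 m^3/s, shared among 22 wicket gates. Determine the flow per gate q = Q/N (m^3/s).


q = 28.1 / 22 = 1.2773 m^3/s


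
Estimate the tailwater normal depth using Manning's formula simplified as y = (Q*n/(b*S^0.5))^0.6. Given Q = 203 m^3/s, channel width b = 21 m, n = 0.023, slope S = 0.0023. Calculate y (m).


y = (203 * 0.023 / (21 * 0.0023^0.5))^0.6 = 2.5101 m


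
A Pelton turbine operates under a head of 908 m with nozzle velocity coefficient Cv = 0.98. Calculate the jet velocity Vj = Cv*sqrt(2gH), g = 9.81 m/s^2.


Vj = 0.98 * sqrt(2*9.81*908) = 130.8032 m/s


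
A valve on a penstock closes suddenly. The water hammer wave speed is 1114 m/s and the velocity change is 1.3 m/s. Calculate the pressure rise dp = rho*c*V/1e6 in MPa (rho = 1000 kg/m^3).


dp = 1000 * 1114 * 1.3 / 1e6 = 1.4482 MPa


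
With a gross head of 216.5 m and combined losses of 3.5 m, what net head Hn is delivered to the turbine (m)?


Hn = 216.5 - 3.5 = 213.0000 m


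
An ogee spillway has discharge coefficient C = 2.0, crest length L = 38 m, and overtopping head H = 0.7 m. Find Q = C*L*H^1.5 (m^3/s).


Q = 2.0 * 38 * 0.7^1.5 = 44.5103 m^3/s


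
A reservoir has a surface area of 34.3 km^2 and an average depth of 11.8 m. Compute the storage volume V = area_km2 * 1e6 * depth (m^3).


V = 34.3 * 1e6 * 11.8 = 4.0474e+08 m^3


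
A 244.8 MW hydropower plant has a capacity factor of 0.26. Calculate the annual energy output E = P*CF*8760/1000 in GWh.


E = 244.8 * 0.26 * 8760 / 1000 = 557.5565 GWh


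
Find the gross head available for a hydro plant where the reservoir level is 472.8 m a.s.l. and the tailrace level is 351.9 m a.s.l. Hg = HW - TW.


Hg = 472.8 - 351.9 = 120.9000 m


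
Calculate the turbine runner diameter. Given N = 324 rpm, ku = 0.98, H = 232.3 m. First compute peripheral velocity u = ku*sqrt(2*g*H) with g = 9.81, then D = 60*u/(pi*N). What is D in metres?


u = 0.98 * sqrt(2*9.81*232.3) = 66.1607 m/s
D = 60 * 66.1607 / (pi * 324) = 3.8999 m


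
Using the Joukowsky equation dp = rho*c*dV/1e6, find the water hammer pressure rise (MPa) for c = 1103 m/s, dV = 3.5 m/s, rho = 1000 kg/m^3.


dp = 1000 * 1103 * 3.5 / 1e6 = 3.8605 MPa


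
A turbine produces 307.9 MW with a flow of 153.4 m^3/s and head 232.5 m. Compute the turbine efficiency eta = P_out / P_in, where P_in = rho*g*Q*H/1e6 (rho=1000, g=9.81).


P_in = 1000 * 9.81 * 153.4 * 232.5 / 1e6 = 349.8786 MW
eta = 307.9 / 349.8786 = 0.8800


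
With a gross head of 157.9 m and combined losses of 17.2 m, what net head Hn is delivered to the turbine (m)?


Hn = 157.9 - 17.2 = 140.7000 m


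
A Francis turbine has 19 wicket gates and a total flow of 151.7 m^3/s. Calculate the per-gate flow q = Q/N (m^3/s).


q = 151.7 / 19 = 7.9842 m^3/s


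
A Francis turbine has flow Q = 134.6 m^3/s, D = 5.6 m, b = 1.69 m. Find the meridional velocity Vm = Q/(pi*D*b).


Vm = 134.6 / (pi * 5.6 * 1.69) = 4.5271 m/s


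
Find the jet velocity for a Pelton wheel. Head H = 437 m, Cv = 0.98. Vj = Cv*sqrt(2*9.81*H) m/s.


Vj = 0.98 * sqrt(2*9.81*437) = 90.7437 m/s


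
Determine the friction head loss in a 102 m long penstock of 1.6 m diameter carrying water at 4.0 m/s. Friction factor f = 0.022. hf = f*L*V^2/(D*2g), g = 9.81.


hf = 0.022 * 102 * 4.0^2 / (1.6 * 2 * 9.81) = 1.1437 m


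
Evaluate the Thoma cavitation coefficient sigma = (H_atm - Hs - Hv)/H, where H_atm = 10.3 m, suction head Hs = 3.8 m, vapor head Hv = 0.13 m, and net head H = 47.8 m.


sigma = (10.3 - 3.8 - 0.13) / 47.8 = 0.1333


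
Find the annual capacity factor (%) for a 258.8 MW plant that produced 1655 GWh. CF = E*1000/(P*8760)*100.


CF = 1655 * 1000 / (258.8 * 8760) * 100 = 73.0011 %


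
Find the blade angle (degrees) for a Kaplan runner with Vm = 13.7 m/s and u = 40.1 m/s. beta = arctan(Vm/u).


beta = arctan(13.7 / 40.1) = 18.8625 degrees


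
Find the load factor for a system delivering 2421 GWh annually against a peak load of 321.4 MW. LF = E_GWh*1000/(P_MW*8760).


LF = 2421 * 1000 / (321.4 * 8760) = 0.8599


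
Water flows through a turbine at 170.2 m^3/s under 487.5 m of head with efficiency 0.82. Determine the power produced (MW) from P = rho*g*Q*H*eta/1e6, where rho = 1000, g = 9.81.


P = 1000 * 9.81 * 170.2 * 487.5 * 0.82 / 1e6 = 667.4474 MW


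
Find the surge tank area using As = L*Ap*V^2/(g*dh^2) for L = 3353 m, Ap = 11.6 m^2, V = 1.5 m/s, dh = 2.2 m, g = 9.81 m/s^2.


As = 3353 * 11.6 * 1.5^2 / (9.81 * 2.2^2) = 1843.1458 m^2


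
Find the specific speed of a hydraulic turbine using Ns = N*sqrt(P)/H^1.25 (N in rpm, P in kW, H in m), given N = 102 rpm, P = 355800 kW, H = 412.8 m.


Ns = 102 * 355800^0.5 / 412.8^1.25 = 32.6986


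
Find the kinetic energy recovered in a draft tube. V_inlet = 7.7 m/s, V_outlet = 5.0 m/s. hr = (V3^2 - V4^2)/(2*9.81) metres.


hr = (7.7^2 - 5.0^2) / (2*9.81) = 1.7477 m


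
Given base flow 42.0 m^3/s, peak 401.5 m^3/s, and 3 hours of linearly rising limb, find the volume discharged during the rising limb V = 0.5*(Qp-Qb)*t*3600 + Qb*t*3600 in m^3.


V = 0.5*(401.5 - 42.0)*3*3600 + 42.0*3*3600 = 2.3949e+06 m^3


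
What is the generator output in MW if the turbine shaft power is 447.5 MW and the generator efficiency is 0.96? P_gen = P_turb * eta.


P_gen = 447.5 * 0.96 = 429.6000 MW


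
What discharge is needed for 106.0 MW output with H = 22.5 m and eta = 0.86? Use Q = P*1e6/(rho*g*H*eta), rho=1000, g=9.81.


Q = 106.0 * 1e6 / (1000 * 9.81 * 22.5 * 0.86) = 558.4135 m^3/s


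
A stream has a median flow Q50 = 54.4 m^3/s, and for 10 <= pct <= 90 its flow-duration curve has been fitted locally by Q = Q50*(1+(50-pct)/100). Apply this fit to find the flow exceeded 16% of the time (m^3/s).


Q = 54.4 * (1 + (50 - 16)/100) = 72.8960 m^3/s


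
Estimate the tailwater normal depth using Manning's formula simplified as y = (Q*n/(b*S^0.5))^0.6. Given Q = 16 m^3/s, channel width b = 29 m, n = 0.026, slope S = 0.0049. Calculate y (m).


y = (16 * 0.026 / (29 * 0.0049^0.5))^0.6 = 0.3863 m


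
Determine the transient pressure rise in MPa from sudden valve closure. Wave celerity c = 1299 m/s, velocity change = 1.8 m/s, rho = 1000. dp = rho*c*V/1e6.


dp = 1000 * 1299 * 1.8 / 1e6 = 2.3382 MPa


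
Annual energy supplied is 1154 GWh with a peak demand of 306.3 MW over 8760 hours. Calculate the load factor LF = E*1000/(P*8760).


LF = 1154 * 1000 / (306.3 * 8760) = 0.4301


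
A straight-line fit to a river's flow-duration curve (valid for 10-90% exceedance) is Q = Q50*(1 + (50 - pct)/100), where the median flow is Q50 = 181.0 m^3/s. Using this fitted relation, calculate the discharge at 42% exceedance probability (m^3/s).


Q = 181.0 * (1 + (50 - 42)/100) = 195.4800 m^3/s


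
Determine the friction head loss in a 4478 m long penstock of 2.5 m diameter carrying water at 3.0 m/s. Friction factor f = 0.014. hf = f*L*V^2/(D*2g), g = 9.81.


hf = 0.014 * 4478 * 3.0^2 / (2.5 * 2 * 9.81) = 11.5031 m


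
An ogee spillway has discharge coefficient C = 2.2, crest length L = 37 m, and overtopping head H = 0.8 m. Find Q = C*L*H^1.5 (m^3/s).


Q = 2.2 * 37 * 0.8^1.5 = 58.2451 m^3/s


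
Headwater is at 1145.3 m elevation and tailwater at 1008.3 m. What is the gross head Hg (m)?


Hg = 1145.3 - 1008.3 = 137.0000 m


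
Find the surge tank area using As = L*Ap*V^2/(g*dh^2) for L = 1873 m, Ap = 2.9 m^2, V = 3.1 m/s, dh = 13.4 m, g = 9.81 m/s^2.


As = 1873 * 2.9 * 3.1^2 / (9.81 * 13.4^2) = 29.6333 m^2


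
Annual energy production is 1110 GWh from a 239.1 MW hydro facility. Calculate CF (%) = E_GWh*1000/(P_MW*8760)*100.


CF = 1110 * 1000 / (239.1 * 8760) * 100 = 52.9955 %


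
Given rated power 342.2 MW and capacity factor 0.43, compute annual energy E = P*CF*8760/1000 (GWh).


E = 342.2 * 0.43 * 8760 / 1000 = 1288.9990 GWh


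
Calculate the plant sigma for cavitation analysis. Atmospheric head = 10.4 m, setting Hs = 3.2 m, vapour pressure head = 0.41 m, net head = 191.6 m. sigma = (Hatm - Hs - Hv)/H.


sigma = (10.4 - 3.2 - 0.41) / 191.6 = 0.0354


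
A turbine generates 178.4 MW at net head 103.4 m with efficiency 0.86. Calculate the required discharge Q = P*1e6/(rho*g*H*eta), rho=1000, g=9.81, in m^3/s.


Q = 178.4 * 1e6 / (1000 * 9.81 * 103.4 * 0.86) = 204.5064 m^3/s


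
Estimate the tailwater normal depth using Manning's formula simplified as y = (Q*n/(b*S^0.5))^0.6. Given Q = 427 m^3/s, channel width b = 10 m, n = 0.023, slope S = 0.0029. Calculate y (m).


y = (427 * 0.023 / (10 * 0.0029^0.5))^0.6 = 5.7092 m


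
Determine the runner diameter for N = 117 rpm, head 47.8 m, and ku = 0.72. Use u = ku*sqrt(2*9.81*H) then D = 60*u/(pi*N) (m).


u = 0.72 * sqrt(2*9.81*47.8) = 22.0494 m/s
D = 60 * 22.0494 / (pi * 117) = 3.5992 m


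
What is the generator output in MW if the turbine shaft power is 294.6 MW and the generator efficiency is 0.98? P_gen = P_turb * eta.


P_gen = 294.6 * 0.98 = 288.7080 MW


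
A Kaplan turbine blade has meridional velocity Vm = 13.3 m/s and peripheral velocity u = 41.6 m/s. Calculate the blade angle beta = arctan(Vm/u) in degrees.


beta = arctan(13.3 / 41.6) = 17.7297 degrees


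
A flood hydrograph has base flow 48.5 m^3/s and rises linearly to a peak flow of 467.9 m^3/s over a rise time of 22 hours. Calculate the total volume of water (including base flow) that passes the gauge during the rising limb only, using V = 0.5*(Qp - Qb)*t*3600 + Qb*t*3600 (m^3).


V = 0.5*(467.9 - 48.5)*22*3600 + 48.5*22*3600 = 2.0449e+07 m^3


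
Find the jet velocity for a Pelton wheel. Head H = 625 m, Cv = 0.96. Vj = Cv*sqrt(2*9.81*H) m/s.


Vj = 0.96 * sqrt(2*9.81*625) = 106.3067 m/s


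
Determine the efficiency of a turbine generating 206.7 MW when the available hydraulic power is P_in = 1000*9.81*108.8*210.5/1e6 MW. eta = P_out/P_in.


P_in = 1000 * 9.81 * 108.8 * 210.5 / 1e6 = 224.6725 MW
eta = 206.7 / 224.6725 = 0.9200


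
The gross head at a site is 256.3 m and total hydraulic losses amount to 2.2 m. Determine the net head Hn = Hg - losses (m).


Hn = 256.3 - 2.2 = 254.1000 m


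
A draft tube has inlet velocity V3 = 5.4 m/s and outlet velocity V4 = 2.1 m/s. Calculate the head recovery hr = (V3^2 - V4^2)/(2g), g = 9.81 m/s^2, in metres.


hr = (5.4^2 - 2.1^2) / (2*9.81) = 1.2615 m


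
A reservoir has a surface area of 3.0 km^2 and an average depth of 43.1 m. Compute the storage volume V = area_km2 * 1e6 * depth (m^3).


V = 3.0 * 1e6 * 43.1 = 1.2930e+08 m^3


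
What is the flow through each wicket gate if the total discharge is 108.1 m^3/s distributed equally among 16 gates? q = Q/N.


q = 108.1 / 16 = 6.7562 m^3/s


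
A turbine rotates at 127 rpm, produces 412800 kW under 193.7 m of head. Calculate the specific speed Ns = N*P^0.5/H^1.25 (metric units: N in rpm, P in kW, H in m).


Ns = 127 * 412800^0.5 / 193.7^1.25 = 112.9176


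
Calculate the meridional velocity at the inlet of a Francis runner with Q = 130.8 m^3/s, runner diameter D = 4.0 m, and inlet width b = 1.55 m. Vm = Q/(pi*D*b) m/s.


Vm = 130.8 / (pi * 4.0 * 1.55) = 6.7153 m/s


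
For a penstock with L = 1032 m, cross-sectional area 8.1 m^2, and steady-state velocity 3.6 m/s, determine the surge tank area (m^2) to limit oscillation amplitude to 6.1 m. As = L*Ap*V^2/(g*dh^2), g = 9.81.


As = 1032 * 8.1 * 3.6^2 / (9.81 * 6.1^2) = 296.7844 m^2


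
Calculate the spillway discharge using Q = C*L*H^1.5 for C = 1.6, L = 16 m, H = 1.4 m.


Q = 1.6 * 16 * 1.4^1.5 = 42.4065 m^3/s


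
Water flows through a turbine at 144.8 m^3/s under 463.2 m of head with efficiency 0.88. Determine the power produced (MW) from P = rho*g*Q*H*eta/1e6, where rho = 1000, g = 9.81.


P = 1000 * 9.81 * 144.8 * 463.2 * 0.88 / 1e6 = 579.0136 MW


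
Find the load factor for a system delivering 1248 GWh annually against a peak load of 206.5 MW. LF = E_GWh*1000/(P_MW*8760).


LF = 1248 * 1000 / (206.5 * 8760) = 0.6899


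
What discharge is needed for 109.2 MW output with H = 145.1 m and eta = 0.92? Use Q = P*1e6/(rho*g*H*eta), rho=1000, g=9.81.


Q = 109.2 * 1e6 / (1000 * 9.81 * 145.1 * 0.92) = 83.3870 m^3/s


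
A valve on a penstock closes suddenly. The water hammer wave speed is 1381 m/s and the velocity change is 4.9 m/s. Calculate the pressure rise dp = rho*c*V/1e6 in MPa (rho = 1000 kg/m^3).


dp = 1000 * 1381 * 4.9 / 1e6 = 6.7669 MPa


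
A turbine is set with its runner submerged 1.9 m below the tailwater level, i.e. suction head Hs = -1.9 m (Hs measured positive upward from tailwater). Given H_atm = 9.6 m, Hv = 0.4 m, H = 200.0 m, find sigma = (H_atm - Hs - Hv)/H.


sigma = (9.6 - (-1.9) - 0.4) / 200.0 = 0.0555


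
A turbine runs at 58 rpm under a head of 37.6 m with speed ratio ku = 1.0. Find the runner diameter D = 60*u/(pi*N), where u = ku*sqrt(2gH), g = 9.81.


u = 1.0 * sqrt(2*9.81*37.6) = 27.1609 m/s
D = 60 * 27.1609 / (pi * 58) = 8.9437 m


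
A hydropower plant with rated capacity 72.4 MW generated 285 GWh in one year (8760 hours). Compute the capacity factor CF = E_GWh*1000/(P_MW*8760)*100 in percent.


CF = 285 * 1000 / (72.4 * 8760) * 100 = 44.9368 %


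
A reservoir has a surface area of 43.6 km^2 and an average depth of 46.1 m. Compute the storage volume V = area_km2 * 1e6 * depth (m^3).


V = 43.6 * 1e6 * 46.1 = 2.0100e+09 m^3


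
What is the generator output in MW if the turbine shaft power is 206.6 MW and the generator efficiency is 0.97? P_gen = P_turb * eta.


P_gen = 206.6 * 0.97 = 200.4020 MW


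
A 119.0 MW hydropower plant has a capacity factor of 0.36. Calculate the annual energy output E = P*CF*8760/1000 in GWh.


E = 119.0 * 0.36 * 8760 / 1000 = 375.2784 GWh


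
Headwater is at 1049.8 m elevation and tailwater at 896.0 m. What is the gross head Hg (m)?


Hg = 1049.8 - 896.0 = 153.8000 m


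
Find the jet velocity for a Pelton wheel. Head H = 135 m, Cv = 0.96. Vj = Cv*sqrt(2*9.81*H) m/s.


Vj = 0.96 * sqrt(2*9.81*135) = 49.4069 m/s


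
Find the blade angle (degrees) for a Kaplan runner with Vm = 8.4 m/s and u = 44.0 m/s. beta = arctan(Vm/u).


beta = arctan(8.4 / 44.0) = 10.8082 degrees


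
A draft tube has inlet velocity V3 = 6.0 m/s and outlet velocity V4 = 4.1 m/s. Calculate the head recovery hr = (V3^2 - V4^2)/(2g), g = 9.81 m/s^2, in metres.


hr = (6.0^2 - 4.1^2) / (2*9.81) = 0.9781 m


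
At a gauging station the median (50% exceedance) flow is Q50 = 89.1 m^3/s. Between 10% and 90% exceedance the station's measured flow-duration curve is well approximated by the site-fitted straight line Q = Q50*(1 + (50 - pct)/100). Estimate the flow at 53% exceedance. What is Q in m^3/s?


Q = 89.1 * (1 + (50 - 53)/100) = 86.4270 m^3/s


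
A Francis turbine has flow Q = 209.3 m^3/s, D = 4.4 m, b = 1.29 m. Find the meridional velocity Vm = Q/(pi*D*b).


Vm = 209.3 / (pi * 4.4 * 1.29) = 11.7375 m/s


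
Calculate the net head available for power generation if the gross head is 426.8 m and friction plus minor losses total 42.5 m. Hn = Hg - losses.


Hn = 426.8 - 42.5 = 384.3000 m


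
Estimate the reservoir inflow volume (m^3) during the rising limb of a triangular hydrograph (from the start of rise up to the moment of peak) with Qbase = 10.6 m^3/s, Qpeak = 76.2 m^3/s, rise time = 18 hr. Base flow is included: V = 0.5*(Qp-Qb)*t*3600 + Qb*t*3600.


V = 0.5*(76.2 - 10.6)*18*3600 + 10.6*18*3600 = 2.8123e+06 m^3


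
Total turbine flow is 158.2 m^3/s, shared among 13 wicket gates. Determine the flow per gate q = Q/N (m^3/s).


q = 158.2 / 13 = 12.1692 m^3/s


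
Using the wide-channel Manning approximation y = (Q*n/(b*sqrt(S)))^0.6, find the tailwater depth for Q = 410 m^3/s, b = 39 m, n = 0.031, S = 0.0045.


y = (410 * 0.031 / (39 * 0.0045^0.5))^0.6 = 2.5816 m


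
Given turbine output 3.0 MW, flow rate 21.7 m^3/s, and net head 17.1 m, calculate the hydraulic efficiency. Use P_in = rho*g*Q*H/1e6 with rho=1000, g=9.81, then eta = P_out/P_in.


P_in = 1000 * 9.81 * 21.7 * 17.1 / 1e6 = 3.6402 MW
eta = 3.0 / 3.6402 = 0.8241


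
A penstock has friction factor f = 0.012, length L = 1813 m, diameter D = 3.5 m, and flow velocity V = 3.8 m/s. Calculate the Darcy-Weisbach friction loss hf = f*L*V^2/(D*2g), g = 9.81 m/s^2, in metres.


hf = 0.012 * 1813 * 3.8^2 / (3.5 * 2 * 9.81) = 4.5749 m


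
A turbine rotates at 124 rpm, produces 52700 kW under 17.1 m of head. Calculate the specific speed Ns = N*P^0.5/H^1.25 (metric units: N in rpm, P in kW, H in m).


Ns = 124 * 52700^0.5 / 17.1^1.25 = 818.6191


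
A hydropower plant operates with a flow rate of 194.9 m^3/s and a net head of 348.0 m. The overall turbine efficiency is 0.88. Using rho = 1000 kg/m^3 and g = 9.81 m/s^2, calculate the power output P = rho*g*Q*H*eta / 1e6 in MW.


P = 1000 * 9.81 * 194.9 * 348.0 * 0.88 / 1e6 = 585.5214 MW


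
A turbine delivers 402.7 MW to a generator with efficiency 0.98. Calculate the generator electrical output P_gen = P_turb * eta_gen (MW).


P_gen = 402.7 * 0.98 = 394.6460 MW


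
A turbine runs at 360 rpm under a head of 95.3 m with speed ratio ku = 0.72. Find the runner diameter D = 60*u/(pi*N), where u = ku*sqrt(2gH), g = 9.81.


u = 0.72 * sqrt(2*9.81*95.3) = 31.1335 m/s
D = 60 * 31.1335 / (pi * 360) = 1.6517 m


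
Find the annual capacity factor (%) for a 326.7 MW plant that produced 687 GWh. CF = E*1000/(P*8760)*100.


CF = 687 * 1000 / (326.7 * 8760) * 100 = 24.0051 %


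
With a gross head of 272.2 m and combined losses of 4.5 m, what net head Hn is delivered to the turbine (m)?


Hn = 272.2 - 4.5 = 267.7000 m


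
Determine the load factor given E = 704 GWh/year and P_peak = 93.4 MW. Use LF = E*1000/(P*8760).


LF = 704 * 1000 / (93.4 * 8760) = 0.8604


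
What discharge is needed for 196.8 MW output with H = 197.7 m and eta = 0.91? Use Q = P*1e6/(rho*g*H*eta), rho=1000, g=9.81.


Q = 196.8 * 1e6 / (1000 * 9.81 * 197.7 * 0.91) = 111.5085 m^3/s


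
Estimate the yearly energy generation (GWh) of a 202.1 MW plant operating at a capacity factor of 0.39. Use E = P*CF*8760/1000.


E = 202.1 * 0.39 * 8760 / 1000 = 690.4544 GWh


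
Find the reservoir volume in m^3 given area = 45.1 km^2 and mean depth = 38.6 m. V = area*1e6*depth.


V = 45.1 * 1e6 * 38.6 = 1.7409e+09 m^3


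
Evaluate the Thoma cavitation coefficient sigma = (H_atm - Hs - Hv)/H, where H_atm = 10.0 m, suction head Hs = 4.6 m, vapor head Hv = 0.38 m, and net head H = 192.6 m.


sigma = (10.0 - 4.6 - 0.38) / 192.6 = 0.0261


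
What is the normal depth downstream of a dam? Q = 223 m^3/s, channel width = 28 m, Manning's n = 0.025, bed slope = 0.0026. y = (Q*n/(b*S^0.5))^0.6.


y = (223 * 0.025 / (28 * 0.0026^0.5))^0.6 = 2.2644 m
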